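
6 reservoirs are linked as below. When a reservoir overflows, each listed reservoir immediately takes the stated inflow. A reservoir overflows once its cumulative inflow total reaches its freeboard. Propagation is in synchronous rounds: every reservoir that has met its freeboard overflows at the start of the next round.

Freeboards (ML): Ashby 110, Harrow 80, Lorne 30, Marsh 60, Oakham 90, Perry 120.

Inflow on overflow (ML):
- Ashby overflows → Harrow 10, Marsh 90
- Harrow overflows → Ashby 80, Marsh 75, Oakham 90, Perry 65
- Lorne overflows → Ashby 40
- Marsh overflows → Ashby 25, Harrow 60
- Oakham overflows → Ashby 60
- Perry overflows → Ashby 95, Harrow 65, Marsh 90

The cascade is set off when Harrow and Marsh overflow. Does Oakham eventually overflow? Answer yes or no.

yes

Round 1 — Harrow, Marsh overflow (initial).
  Ashby: +80+25 → 105 < 110
  Oakham: +90 → 90 ≥ 90
  Perry: +65 → 65 < 120
Round 2 — Oakham overflows.
  Ashby: +60 → 165 ≥ 110
Round 3 — Ashby overflows.
No further overflows.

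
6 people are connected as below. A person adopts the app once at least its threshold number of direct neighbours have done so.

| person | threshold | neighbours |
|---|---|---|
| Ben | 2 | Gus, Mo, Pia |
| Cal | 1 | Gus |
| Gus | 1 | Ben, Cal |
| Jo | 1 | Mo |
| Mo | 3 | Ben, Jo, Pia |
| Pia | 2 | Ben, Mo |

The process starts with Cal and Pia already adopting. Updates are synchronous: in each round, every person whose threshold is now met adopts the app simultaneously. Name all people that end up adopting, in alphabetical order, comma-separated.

Ben, Cal, Gus, Pia

Round 1 — Cal, Pia adopt the app (initial).
Round 2 — checking thresholds:
  Ben: 1 of 3 neighbours < 2, below threshold.
  Gus: 1 of 2 neighbours ≥ 1, adopts the app.
  Mo: 1 of 3 neighbours < 3, below threshold.
Round 3 — checking thresholds:
  Ben: 2 of 3 neighbours ≥ 2, adopts the app.
  Mo: 1 of 3 neighbours < 3, below threshold.
Round 4 — no new adoptions; cascade stops.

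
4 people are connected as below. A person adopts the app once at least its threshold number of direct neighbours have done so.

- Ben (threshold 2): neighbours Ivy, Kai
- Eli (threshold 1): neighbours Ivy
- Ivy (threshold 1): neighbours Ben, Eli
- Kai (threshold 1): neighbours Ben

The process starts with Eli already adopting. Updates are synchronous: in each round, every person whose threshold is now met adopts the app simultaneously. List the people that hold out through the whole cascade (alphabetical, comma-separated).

Ben, Kai

Round 1 — Eli adopts the app (initial).
Round 2 — checking thresholds:
  Ivy: 1 of 2 neighbours ≥ 1, adopts the app.
Round 3 — no new adoptions; cascade stops.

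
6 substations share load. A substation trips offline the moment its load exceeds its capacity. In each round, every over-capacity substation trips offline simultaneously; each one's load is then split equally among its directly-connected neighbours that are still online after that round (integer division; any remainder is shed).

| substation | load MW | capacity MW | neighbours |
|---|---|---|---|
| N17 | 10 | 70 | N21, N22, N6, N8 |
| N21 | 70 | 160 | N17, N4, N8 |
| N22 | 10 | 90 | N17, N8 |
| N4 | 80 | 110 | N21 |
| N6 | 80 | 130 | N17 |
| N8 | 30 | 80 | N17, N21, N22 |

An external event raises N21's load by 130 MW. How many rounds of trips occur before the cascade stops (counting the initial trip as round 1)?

3

Round 1 — N21 at 200 > 160. N21 trips offline.
  N21 sheds 200 MW to N17, N4, N8: 66 each (2 lost).
    N17: 10+66 = 76 > 70
    N4: 80+66 = 146 > 110
    N8: 30+66 = 96 > 80
Round 2 — N17, N4, N8 trip offline.
  N17 sheds 76 MW to N22, N6: 38 each.
    N22: 10+38 = 48 ≤ 90
    N6: 80+38 = 118 ≤ 130
  N4 sheds 146 MW: no online neighbours, lost.
  N8 sheds 96 MW to N22: 96 each.
    N22: 48+96 = 144 > 90
Round 3 — N22 trips offline.
  N22 sheds 144 MW: no online neighbours, lost.
No further trips.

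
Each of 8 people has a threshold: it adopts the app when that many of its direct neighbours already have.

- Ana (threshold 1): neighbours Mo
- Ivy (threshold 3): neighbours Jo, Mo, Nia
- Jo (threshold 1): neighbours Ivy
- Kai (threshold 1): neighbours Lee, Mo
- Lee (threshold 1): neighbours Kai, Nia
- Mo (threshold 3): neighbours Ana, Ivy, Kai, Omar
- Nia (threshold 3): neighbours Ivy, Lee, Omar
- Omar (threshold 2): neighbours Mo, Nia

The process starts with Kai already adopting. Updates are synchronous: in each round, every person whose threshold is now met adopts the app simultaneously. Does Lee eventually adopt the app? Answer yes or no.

yes

Round 1 — Kai adopts the app (initial).
Round 2 — checking thresholds:
  Lee: 1 of 2 neighbours ≥ 1, adopts the app.
  Mo: 1 of 4 neighbours < 3, below threshold.
Round 3 — no new adoptions; cascade stops.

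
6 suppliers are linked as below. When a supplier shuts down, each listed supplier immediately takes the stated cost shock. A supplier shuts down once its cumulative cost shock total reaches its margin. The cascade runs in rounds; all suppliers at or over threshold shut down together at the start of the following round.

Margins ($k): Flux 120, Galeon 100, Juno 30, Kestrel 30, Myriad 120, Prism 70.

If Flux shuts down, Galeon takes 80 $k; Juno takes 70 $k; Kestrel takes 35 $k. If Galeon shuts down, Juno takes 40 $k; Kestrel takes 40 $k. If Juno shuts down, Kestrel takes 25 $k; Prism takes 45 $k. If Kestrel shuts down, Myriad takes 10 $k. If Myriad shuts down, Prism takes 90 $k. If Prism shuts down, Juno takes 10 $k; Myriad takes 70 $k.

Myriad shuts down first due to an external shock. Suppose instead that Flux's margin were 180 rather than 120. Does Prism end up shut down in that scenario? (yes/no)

yes

With Flux's margin at 180:
Round 1 — Myriad shuts down (initial).
  Prism: +90 → 90 ≥ 70
Round 2 — Prism shuts down.
  Juno: +10 → 10 < 30
No further shutdowns.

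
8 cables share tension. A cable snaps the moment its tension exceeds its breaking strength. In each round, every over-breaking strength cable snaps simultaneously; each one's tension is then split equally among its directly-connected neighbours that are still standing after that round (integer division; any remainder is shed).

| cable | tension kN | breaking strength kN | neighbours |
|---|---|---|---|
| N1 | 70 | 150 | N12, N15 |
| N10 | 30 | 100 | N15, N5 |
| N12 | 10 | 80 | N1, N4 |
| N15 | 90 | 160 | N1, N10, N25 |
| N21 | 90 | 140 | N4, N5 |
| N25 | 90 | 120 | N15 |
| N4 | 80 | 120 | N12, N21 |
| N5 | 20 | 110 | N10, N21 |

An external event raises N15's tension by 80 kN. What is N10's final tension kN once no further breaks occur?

86

Round 1 — N15 at 170 > 160. N15 snaps.
  N15 sheds 170 kN to N1, N10, N25: 56 each (2 lost).
    N1: 70+56 = 126 ≤ 150
    N10: 30+56 = 86 ≤ 100
    N25: 90+56 = 146 > 120
Round 2 — N25 snaps.
  N25 sheds 146 kN: no online neighbours, lost.
No further breaks.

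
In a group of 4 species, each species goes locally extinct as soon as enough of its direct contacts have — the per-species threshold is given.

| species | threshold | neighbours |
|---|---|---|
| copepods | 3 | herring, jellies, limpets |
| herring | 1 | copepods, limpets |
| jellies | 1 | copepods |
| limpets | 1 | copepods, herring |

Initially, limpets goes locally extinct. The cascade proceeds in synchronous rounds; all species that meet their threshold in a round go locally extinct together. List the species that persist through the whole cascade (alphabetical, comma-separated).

Round 1 — limpets goes locally extinct (initial).
Round 2 — checking thresholds:
  copepods: 1 of 3 neighbours < 3, holds.
  herring: 1 of 2 neighbours ≥ 1, goes locally extinct.
Round 3 — no new extinctions; cascade stops.

copepods, jellies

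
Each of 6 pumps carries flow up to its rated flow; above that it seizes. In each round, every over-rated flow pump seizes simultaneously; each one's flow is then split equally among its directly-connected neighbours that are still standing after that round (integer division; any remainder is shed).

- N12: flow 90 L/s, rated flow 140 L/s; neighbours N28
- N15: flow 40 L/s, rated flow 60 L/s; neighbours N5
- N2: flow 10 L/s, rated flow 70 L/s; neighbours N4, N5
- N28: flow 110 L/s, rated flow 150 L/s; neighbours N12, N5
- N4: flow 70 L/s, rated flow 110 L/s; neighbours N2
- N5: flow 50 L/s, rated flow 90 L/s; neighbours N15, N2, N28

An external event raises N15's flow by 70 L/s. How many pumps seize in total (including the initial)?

Round 1 — N15 at 110 > 60. N15 seizes.
  N15 sheds 110 L/s to N5: 110 each.
    N5: 50+110 = 160 > 90
Round 2 — N5 seizes.
  N5 sheds 160 L/s to N2, N28: 80 each.
    N2: 10+80 = 90 > 70
    N28: 110+80 = 190 > 150
Round 3 — N2, N28 seize.
  N2 sheds 90 L/s to N4: 90 each.
    N4: 70+90 = 160 > 110
  N28 sheds 190 L/s to N12: 190 each.
    N12: 90+190 = 280 > 140
Round 4 — N12, N4 seize.
  N12 sheds 280 L/s: no online neighbours, lost.
  N4 sheds 160 L/s: no online neighbours, lost.
No further seizures.

6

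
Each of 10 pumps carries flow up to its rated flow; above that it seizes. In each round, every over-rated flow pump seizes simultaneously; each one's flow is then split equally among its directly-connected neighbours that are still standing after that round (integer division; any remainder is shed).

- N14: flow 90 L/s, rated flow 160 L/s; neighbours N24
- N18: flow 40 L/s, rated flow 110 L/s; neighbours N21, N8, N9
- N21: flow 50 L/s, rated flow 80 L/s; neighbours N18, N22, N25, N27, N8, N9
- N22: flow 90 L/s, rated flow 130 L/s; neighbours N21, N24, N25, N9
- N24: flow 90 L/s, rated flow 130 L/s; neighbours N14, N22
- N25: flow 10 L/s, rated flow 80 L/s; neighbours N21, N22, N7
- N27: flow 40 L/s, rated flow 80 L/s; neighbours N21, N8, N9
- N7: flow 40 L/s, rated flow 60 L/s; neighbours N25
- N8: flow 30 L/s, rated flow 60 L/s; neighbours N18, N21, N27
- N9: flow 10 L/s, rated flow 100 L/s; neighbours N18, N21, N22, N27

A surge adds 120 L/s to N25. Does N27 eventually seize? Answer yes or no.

Round 1 — N25 at 130 > 80. N25 seizes.
  N25 sheds 130 L/s to N21, N22, N7: 43 each (1 lost).
    N21: 50+43 = 93 > 80
    N22: 90+43 = 133 > 130
    N7: 40+43 = 83 > 60
Round 2 — N21, N22, N7 seize.
  N21 sheds 93 L/s to N18, N27, N8, N9: 23 each (1 lost).
    N18: 40+23 = 63 ≤ 110
    N27: 40+23 = 63 ≤ 80
    N8: 30+23 = 53 ≤ 60
    N9: 10+23 = 33 ≤ 100
  N22 sheds 133 L/s to N24, N9: 66 each (1 lost).
    N24: 90+66 = 156 > 130
    N9: 33+66 = 99 ≤ 100
  N7 sheds 83 L/s: no online neighbours, lost.
Round 3 — N24 seizes.
  N24 sheds 156 L/s to N14: 156 each.
    N14: 90+156 = 246 > 160
Round 4 — N14 seizes.
  N14 sheds 246 L/s: no online neighbours, lost.
No further seizures.

no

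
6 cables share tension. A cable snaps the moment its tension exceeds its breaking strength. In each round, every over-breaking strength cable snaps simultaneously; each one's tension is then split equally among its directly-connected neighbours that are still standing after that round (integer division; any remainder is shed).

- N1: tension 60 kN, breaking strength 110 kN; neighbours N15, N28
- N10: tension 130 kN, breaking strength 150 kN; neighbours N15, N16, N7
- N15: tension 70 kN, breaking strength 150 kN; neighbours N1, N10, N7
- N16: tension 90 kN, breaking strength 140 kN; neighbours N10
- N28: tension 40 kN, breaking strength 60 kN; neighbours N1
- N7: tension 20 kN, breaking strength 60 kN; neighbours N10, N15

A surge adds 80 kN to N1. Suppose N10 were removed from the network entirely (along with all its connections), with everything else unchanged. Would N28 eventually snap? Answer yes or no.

yes

With N10 removed:
Round 1 — N1 at 140 > 110. N1 snaps.
  N1 sheds 140 kN to N15, N28: 70 each.
    N15: 70+70 = 140 ≤ 150
    N28: 40+70 = 110 > 60
Round 2 — N28 snaps.
  N28 sheds 110 kN: no online neighbours, lost.
No further breaks.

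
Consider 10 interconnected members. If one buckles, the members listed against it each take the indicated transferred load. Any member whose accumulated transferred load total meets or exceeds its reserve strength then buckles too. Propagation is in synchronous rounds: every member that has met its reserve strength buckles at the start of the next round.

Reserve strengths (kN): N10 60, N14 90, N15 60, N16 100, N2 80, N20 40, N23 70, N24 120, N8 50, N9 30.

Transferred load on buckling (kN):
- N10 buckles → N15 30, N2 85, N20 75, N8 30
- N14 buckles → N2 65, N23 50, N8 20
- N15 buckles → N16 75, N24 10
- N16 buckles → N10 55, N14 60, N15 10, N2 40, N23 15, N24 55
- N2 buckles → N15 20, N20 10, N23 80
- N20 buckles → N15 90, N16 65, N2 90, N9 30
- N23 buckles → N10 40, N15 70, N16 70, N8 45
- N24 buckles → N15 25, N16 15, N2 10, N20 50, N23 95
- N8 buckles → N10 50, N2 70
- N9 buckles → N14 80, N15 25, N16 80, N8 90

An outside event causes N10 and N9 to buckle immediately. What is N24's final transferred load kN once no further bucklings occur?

65

Round 1 — N10, N9 buckle (initial).
  N14: +80 → 80 < 90
  N15: +30+25 → 55 < 60
  N16: +80 → 80 < 100
  N2: +85 → 85 ≥ 80
  N20: +75 → 75 ≥ 40
  N8: +30+90 → 120 ≥ 50
Round 2 — N2, N20, N8 buckle.
  N15: +20+90 → 165 ≥ 60
  N16: +65 → 145 ≥ 100
  N23: +80 → 80 ≥ 70
Round 3 — N15, N16, N23 buckle.
  N14: +60 → 140 ≥ 90
  N24: +10+55 → 65 < 120
Round 4 — N14 buckles.
No further bucklings.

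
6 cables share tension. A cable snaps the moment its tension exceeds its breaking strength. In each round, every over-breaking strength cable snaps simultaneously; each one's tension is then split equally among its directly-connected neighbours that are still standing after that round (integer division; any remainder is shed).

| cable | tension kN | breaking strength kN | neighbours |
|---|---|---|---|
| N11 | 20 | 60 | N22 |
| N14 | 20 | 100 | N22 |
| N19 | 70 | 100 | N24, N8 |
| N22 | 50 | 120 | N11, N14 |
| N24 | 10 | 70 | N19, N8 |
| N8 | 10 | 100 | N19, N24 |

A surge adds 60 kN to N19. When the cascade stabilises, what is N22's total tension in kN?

Round 1 — N19 at 130 > 100. N19 snaps.
  N19 sheds 130 kN to N24, N8: 65 each.
    N24: 10+65 = 75 > 70
    N8: 10+65 = 75 ≤ 100
Round 2 — N24 snaps.
  N24 sheds 75 kN to N8: 75 each.
    N8: 75+75 = 150 > 100
Round 3 — N8 snaps.
  N8 sheds 150 kN: no online neighbours, lost.
No further breaks.

50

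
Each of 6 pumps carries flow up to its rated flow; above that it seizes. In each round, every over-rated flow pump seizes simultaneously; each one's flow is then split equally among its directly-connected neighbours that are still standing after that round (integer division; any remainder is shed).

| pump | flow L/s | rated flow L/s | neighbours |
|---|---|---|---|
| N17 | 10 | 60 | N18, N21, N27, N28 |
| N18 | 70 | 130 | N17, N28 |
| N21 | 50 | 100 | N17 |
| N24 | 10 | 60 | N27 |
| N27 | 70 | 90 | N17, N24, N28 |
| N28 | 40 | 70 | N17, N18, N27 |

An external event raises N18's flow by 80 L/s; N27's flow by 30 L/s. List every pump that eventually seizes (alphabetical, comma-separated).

Round 1 — N18 at 150 > 130; N27 at 100 > 90. N18, N27 seize.
  N18 sheds 150 L/s to N17, N28: 75 each.
    N17: 10+75 = 85 > 60
    N28: 40+75 = 115 > 70
  N27 sheds 100 L/s to N17, N24, N28: 33 each (1 lost).
    N17: 85+33 = 118 > 60
    N24: 10+33 = 43 ≤ 60
    N28: 115+33 = 148 > 70
Round 2 — N17, N28 seize.
  N17 sheds 118 L/s to N21: 118 each.
    N21: 50+118 = 168 > 100
  N28 sheds 148 L/s: no online neighbours, lost.
Round 3 — N21 seizes.
  N21 sheds 168 L/s: no online neighbours, lost.
No further seizures.

N17, N18, N21, N27, N28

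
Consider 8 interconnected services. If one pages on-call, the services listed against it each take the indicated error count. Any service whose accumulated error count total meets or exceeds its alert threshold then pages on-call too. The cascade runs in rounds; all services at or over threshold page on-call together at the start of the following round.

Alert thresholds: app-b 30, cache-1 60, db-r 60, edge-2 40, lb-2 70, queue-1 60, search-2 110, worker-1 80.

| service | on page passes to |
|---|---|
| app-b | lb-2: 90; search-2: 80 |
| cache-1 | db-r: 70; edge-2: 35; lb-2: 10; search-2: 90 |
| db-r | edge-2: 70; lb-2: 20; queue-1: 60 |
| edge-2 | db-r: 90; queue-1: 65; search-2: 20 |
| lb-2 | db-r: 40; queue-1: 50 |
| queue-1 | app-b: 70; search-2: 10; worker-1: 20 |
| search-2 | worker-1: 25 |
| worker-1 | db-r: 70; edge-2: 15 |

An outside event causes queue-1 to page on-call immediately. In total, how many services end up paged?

3

Round 1 — queue-1 pages on-call (initial).
  app-b: +70 → 70 ≥ 30
  search-2: +10 → 10 < 110
  worker-1: +20 → 20 < 80
Round 2 — app-b pages on-call.
  lb-2: +90 → 90 ≥ 70
  search-2: +80 → 90 < 110
Round 3 — lb-2 pages on-call.
  db-r: +40 → 40 < 60
No further pages.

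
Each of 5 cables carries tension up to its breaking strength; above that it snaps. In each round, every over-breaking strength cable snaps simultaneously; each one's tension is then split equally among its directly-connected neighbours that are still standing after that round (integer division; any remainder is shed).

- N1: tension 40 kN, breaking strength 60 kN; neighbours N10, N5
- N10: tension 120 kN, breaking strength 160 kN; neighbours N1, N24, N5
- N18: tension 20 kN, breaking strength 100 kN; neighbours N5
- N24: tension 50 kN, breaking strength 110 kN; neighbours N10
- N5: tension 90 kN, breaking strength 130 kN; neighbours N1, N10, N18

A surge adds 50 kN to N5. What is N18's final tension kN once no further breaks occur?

66

Round 1 — N5 at 140 > 130. N5 snaps.
  N5 sheds 140 kN to N1, N10, N18: 46 each (2 lost).
    N1: 40+46 = 86 > 60
    N10: 120+46 = 166 > 160
    N18: 20+46 = 66 ≤ 100
Round 2 — N1, N10 snap.
  N1 sheds 86 kN: no online neighbours, lost.
  N10 sheds 166 kN to N24: 166 each.
    N24: 50+166 = 216 > 110
Round 3 — N24 snaps.
  N24 sheds 216 kN: no online neighbours, lost.
No further breaks.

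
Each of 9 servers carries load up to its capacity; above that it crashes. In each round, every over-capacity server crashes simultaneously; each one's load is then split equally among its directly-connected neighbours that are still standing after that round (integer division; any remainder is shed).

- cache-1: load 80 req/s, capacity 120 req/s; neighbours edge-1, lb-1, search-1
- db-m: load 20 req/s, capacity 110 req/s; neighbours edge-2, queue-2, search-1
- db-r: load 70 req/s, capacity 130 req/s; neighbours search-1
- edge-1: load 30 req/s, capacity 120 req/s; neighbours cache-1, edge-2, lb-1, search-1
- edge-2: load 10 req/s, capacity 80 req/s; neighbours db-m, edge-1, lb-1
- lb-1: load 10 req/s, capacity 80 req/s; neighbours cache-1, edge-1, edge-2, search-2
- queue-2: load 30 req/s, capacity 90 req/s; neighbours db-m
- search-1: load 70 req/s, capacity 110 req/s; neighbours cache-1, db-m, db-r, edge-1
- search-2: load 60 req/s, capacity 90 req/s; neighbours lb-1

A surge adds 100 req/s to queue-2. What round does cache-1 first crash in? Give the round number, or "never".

4

Round 1 — queue-2 at 130 > 90. queue-2 crashes.
  queue-2 sheds 130 req/s to db-m: 130 each.
    db-m: 20+130 = 150 > 110
Round 2 — db-m crashes.
  db-m sheds 150 req/s to edge-2, search-1: 75 each.
    edge-2: 10+75 = 85 > 80
    search-1: 70+75 = 145 > 110
Round 3 — edge-2, search-1 crash.
  edge-2 sheds 85 req/s to edge-1, lb-1: 42 each (1 lost).
    edge-1: 30+42 = 72 ≤ 120
    lb-1: 10+42 = 52 ≤ 80
  search-1 sheds 145 req/s to cache-1, db-r, edge-1: 48 each (1 lost).
    cache-1: 80+48 = 128 > 120
    db-r: 70+48 = 118 ≤ 130
    edge-1: 72+48 = 120 ≤ 120
Round 4 — cache-1 crashes.
  cache-1 sheds 128 req/s to edge-1, lb-1: 64 each.
    edge-1: 120+64 = 184 > 120
    lb-1: 52+64 = 116 > 80
Round 5 — edge-1, lb-1 crash.
  edge-1 sheds 184 req/s: no online neighbours, lost.
  lb-1 sheds 116 req/s to search-2: 116 each.
    search-2: 60+116 = 176 > 90
Round 6 — search-2 crashes.
  search-2 sheds 176 req/s: no online neighbours, lost.
No further crashes.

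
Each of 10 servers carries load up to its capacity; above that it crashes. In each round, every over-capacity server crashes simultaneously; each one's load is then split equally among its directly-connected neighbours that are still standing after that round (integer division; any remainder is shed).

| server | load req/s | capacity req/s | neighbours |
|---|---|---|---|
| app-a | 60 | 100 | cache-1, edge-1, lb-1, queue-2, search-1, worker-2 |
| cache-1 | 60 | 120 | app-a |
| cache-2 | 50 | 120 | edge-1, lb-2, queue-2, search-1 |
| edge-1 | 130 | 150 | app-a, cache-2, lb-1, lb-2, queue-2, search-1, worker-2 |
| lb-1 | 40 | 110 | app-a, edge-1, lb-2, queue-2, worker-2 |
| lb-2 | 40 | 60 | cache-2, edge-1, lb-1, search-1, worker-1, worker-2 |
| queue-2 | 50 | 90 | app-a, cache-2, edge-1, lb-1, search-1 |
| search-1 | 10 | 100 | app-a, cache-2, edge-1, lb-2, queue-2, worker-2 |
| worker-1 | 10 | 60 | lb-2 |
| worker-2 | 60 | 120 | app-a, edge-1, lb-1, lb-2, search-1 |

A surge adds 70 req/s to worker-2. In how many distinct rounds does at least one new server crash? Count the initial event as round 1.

5

Round 1 — worker-2 at 130 > 120. worker-2 crashes.
  worker-2 sheds 130 req/s to app-a, edge-1, lb-1, lb-2, search-1: 26 each.
    app-a: 60+26 = 86 ≤ 100
    edge-1: 130+26 = 156 > 150
    lb-1: 40+26 = 66 ≤ 110
    lb-2: 40+26 = 66 > 60
    search-1: 10+26 = 36 ≤ 100
Round 2 — edge-1, lb-2 crash.
  edge-1 sheds 156 req/s to app-a, cache-2, lb-1, queue-2, search-1: 31 each (1 lost).
    app-a: 86+31 = 117 > 100
    cache-2: 50+31 = 81 ≤ 120
    lb-1: 66+31 = 97 ≤ 110
    queue-2: 50+31 = 81 ≤ 90
    search-1: 36+31 = 67 ≤ 100
  lb-2 sheds 66 req/s to cache-2, lb-1, search-1, worker-1: 16 each (2 lost).
    cache-2: 81+16 = 97 ≤ 120
    lb-1: 97+16 = 113 > 110
    search-1: 67+16 = 83 ≤ 100
    worker-1: 10+16 = 26 ≤ 60
Round 3 — app-a, lb-1 crash.
  app-a sheds 117 req/s to cache-1, queue-2, search-1: 39 each.
    cache-1: 60+39 = 99 ≤ 120
    queue-2: 81+39 = 120 > 90
    search-1: 83+39 = 122 > 100
  lb-1 sheds 113 req/s to queue-2: 113 each.
    queue-2: 120+113 = 233 > 90
Round 4 — queue-2, search-1 crash.
  queue-2 sheds 233 req/s to cache-2: 233 each.
    cache-2: 97+233 = 330 > 120
  search-1 sheds 122 req/s to cache-2: 122 each.
    cache-2: 330+122 = 452 > 120
Round 5 — cache-2 crashes.
  cache-2 sheds 452 req/s: no online neighbours, lost.
No further crashes.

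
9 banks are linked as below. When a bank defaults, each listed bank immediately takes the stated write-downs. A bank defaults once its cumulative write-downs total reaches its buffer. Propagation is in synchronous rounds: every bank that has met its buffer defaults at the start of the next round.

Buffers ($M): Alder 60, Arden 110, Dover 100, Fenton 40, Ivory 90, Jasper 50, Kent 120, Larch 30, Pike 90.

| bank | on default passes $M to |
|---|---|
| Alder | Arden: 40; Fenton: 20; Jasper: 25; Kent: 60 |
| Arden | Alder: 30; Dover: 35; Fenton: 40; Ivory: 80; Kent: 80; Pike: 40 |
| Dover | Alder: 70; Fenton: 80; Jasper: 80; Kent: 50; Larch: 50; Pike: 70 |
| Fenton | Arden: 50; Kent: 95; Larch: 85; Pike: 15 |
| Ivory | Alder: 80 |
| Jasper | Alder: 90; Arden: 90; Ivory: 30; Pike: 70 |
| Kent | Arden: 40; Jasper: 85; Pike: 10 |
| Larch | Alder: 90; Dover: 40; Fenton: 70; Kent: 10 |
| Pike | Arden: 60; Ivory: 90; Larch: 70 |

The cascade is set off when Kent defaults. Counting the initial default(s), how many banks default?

Round 1 — Kent defaults (initial).
  Arden: +40 → 40 < 110
  Jasper: +85 → 85 ≥ 50
  Pike: +10 → 10 < 90
Round 2 — Jasper defaults.
  Alder: +90 → 90 ≥ 60
  Arden: +90 → 130 ≥ 110
  Ivory: +30 → 30 < 90
  Pike: +70 → 80 < 90
Round 3 — Alder, Arden default.
  Dover: +35 → 35 < 100
  Fenton: +20+40 → 60 ≥ 40
  Ivory: +80 → 110 ≥ 90
  Pike: +40 → 120 ≥ 90
Round 4 — Fenton, Ivory, Pike default.
  Larch: +85+70 → 155 ≥ 30
Round 5 — Larch defaults.
  Dover: +40 → 75 < 100
No further defaults.

8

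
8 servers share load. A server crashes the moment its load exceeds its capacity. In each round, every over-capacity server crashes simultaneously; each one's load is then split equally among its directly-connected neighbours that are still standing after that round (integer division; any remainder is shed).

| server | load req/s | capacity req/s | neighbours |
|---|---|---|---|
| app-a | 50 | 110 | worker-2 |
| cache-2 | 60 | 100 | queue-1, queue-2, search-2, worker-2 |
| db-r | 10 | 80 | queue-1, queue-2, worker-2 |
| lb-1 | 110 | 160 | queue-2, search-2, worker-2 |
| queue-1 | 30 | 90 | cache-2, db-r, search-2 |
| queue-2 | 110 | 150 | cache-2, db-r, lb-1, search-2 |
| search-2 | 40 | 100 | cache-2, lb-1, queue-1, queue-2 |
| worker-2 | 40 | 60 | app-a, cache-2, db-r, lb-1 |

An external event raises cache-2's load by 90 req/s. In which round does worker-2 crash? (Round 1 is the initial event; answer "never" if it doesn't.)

2

Round 1 — cache-2 at 150 > 100. cache-2 crashes.
  cache-2 sheds 150 req/s to queue-1, queue-2, search-2, worker-2: 37 each (2 lost).
    queue-1: 30+37 = 67 ≤ 90
    queue-2: 110+37 = 147 ≤ 150
    search-2: 40+37 = 77 ≤ 100
    worker-2: 40+37 = 77 > 60
Round 2 — worker-2 crashes.
  worker-2 sheds 77 req/s to app-a, db-r, lb-1: 25 each (2 lost).
    app-a: 50+25 = 75 ≤ 110
    db-r: 10+25 = 35 ≤ 80
    lb-1: 110+25 = 135 ≤ 160
No further crashes.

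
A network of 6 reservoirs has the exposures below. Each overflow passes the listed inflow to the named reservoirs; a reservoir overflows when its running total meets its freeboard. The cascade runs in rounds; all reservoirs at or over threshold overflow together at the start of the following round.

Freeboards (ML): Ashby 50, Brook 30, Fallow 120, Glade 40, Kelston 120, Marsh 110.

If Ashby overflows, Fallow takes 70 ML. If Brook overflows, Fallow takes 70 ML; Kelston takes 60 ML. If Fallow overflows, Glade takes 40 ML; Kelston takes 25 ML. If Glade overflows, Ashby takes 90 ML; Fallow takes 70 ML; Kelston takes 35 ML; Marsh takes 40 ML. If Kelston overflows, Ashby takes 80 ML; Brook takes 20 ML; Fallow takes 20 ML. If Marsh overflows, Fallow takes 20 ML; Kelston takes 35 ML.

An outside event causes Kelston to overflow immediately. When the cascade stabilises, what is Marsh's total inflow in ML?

0

Round 1 — Kelston overflows (initial).
  Ashby: +80 → 80 ≥ 50
  Brook: +20 → 20 < 30
  Fallow: +20 → 20 < 120
Round 2 — Ashby overflows.
  Fallow: +70 → 90 < 120
No further overflows.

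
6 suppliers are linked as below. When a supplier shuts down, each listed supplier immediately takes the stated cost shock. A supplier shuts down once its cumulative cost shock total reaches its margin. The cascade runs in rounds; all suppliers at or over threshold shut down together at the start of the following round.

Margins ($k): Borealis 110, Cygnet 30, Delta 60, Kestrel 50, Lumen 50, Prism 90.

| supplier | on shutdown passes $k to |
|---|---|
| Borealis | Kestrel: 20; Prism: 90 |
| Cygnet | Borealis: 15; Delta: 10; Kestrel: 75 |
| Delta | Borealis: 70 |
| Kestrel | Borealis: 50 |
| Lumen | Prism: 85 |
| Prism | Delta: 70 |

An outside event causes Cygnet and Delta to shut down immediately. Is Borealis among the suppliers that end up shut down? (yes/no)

Round 1 — Cygnet, Delta shut down (initial).
  Borealis: +15+70 → 85 < 110
  Kestrel: +75 → 75 ≥ 50
Round 2 — Kestrel shuts down.
  Borealis: +50 → 135 ≥ 110
Round 3 — Borealis shuts down.
  Prism: +90 → 90 ≥ 90
Round 4 — Prism shuts down.
No further shutdowns.

yes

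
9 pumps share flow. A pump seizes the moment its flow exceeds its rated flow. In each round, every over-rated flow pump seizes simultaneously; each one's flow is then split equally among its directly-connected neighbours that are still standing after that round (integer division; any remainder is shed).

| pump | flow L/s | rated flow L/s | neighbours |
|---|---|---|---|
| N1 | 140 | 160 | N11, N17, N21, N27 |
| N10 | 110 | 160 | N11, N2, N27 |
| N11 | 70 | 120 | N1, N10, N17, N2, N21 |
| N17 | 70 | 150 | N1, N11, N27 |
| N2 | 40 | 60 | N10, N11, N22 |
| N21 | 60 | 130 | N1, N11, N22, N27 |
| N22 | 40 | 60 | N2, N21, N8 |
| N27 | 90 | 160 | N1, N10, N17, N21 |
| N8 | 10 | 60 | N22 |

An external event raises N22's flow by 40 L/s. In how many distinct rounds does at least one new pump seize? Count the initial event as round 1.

Round 1 — N22 at 80 > 60. N22 seizes.
  N22 sheds 80 L/s to N2, N21, N8: 26 each (2 lost).
    N2: 40+26 = 66 > 60
    N21: 60+26 = 86 ≤ 130
    N8: 10+26 = 36 ≤ 60
Round 2 — N2 seizes.
  N2 sheds 66 L/s to N10, N11: 33 each.
    N10: 110+33 = 143 ≤ 160
    N11: 70+33 = 103 ≤ 120
No further seizures.

2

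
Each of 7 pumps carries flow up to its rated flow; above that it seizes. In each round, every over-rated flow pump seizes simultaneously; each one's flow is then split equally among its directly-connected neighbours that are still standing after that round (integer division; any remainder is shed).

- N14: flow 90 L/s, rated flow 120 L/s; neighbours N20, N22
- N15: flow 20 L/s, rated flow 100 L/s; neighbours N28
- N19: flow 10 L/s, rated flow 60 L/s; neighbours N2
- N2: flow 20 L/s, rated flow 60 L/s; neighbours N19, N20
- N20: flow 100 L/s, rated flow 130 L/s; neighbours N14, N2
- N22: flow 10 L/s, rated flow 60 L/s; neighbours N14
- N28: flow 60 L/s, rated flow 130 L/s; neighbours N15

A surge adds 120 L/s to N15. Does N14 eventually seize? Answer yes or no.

no

Round 1 — N15 at 140 > 100. N15 seizes.
  N15 sheds 140 L/s to N28: 140 each.
    N28: 60+140 = 200 > 130
Round 2 — N28 seizes.
  N28 sheds 200 L/s: no online neighbours, lost.
No further seizures.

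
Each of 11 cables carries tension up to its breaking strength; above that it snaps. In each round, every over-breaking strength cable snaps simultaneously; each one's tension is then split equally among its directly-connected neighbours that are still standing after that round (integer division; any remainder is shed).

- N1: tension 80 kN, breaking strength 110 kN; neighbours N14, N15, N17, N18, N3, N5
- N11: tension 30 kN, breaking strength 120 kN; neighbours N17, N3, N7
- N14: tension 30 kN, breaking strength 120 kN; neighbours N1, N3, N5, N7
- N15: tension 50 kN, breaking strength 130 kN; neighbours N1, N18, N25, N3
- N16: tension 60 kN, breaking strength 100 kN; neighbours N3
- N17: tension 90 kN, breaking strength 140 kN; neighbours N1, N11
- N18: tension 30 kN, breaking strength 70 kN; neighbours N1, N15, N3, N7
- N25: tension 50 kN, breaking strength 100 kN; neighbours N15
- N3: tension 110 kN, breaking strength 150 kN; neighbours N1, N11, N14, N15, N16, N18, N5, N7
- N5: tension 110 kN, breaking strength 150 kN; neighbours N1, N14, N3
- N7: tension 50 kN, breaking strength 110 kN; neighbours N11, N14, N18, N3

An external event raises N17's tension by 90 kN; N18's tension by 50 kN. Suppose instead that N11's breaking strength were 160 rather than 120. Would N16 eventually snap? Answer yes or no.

no

With N11's breaking strength at 160:
Round 1 — N17 at 180 > 140; N18 at 80 > 70. N17, N18 snap.
  N17 sheds 180 kN to N1, N11: 90 each.
    N1: 80+90 = 170 > 110
    N11: 30+90 = 120 ≤ 160
  N18 sheds 80 kN to N1, N15, N3, N7: 20 each.
    N1: 170+20 = 190 > 110
    N15: 50+20 = 70 ≤ 130
    N3: 110+20 = 130 ≤ 150
    N7: 50+20 = 70 ≤ 110
Round 2 — N1 snaps.
  N1 sheds 190 kN to N14, N15, N3, N5: 47 each (2 lost).
    N14: 30+47 = 77 ≤ 120
    N15: 70+47 = 117 ≤ 130
    N3: 130+47 = 177 > 150
    N5: 110+47 = 157 > 150
Round 3 — N3, N5 snap.
  N3 sheds 177 kN to N11, N14, N15, N16, N7: 35 each (2 lost).
    N11: 120+35 = 155 ≤ 160
    N14: 77+35 = 112 ≤ 120
    N15: 117+35 = 152 > 130
    N16: 60+35 = 95 ≤ 100
    N7: 70+35 = 105 ≤ 110
  N5 sheds 157 kN to N14: 157 each.
    N14: 112+157 = 269 > 120
Round 4 — N14, N15 snap.
  N14 sheds 269 kN to N7: 269 each.
    N7: 105+269 = 374 > 110
  N15 sheds 152 kN to N25: 152 each.
    N25: 50+152 = 202 > 100
Round 5 — N25, N7 snap.
  N25 sheds 202 kN: no online neighbours, lost.
  N7 sheds 374 kN to N11: 374 each.
    N11: 155+374 = 529 > 160
Round 6 — N11 snaps.
  N11 sheds 529 kN: no online neighbours, lost.
No further breaks.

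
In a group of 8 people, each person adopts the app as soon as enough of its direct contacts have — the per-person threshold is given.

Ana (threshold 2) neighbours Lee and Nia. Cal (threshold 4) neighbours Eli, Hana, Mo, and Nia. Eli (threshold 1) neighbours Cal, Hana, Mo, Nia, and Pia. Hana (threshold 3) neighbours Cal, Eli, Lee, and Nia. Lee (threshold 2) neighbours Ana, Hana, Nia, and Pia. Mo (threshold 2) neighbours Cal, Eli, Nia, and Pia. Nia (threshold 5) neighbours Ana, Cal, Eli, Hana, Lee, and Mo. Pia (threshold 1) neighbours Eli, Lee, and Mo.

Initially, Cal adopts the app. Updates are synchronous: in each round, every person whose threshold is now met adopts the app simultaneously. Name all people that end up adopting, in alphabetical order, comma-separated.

Round 1 — Cal adopts the app (initial).
Round 2 — checking thresholds:
  Eli: 1 of 5 neighbours ≥ 1, adopts the app.
  Hana: 1 of 4 neighbours < 3, below threshold.
  Mo: 1 of 4 neighbours < 2, below threshold.
  Nia: 1 of 6 neighbours < 5, below threshold.
Round 3 — checking thresholds:
  Hana: 2 of 4 neighbours < 3, below threshold.
  Mo: 2 of 4 neighbours ≥ 2, adopts the app.
  Nia: 2 of 6 neighbours < 5, below threshold.
  Pia: 1 of 3 neighbours ≥ 1, adopts the app.
Round 4 — no new adoptions; cascade stops.

Cal, Eli, Mo, Pia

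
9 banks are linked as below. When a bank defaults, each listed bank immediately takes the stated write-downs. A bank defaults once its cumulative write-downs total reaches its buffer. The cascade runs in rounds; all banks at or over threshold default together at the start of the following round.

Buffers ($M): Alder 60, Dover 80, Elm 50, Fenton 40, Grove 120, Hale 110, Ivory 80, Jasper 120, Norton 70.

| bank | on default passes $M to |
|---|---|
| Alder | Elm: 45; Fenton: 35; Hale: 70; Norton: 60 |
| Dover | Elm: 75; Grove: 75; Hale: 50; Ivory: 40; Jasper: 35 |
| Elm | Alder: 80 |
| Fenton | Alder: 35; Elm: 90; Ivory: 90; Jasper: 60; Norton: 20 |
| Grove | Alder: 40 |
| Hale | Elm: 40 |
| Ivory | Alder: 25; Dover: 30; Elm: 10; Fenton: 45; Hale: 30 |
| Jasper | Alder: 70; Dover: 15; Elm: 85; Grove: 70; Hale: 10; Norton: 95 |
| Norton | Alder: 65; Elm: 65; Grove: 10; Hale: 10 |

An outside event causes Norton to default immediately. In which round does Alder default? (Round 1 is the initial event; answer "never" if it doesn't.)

2

Round 1 — Norton defaults (initial).
  Alder: +65 → 65 ≥ 60
  Elm: +65 → 65 ≥ 50
  Grove: +10 → 10 < 120
  Hale: +10 → 10 < 110
Round 2 — Alder, Elm default.
  Fenton: +35 → 35 < 40
  Hale: +70 → 80 < 110
No further defaults.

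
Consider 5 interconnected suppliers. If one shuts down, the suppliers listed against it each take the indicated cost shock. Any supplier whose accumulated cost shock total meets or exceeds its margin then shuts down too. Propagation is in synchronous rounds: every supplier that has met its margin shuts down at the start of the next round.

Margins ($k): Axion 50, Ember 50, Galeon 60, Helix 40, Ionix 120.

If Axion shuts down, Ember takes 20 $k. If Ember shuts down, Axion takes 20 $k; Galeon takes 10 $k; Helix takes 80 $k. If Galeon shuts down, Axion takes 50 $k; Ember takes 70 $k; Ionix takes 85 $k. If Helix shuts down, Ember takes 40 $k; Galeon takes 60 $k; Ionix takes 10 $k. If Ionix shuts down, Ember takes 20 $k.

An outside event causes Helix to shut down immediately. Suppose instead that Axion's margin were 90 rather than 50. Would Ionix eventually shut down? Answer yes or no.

With Axion's margin at 90:
Round 1 — Helix shuts down (initial).
  Ember: +40 → 40 < 50
  Galeon: +60 → 60 ≥ 60
  Ionix: +10 → 10 < 120
Round 2 — Galeon shuts down.
  Axion: +50 → 50 < 90
  Ember: +70 → 110 ≥ 50
  Ionix: +85 → 95 < 120
Round 3 — Ember shuts down.
  Axion: +20 → 70 < 90
No further shutdowns.

no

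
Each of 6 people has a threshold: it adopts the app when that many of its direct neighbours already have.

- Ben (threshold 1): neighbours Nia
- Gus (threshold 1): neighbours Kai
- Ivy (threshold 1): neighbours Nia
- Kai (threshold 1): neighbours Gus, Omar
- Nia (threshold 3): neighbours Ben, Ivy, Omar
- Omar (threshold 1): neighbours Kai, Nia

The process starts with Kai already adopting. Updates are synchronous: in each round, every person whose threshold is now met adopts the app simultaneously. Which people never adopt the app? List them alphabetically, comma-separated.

Round 1 — Kai adopts the app (initial).
Round 2 — checking thresholds:
  Gus: 1 of 1 neighbours ≥ 1, adopts the app.
  Omar: 1 of 2 neighbours ≥ 1, adopts the app.
Round 3 — no new adoptions; cascade stops.

Ben, Ivy, Nia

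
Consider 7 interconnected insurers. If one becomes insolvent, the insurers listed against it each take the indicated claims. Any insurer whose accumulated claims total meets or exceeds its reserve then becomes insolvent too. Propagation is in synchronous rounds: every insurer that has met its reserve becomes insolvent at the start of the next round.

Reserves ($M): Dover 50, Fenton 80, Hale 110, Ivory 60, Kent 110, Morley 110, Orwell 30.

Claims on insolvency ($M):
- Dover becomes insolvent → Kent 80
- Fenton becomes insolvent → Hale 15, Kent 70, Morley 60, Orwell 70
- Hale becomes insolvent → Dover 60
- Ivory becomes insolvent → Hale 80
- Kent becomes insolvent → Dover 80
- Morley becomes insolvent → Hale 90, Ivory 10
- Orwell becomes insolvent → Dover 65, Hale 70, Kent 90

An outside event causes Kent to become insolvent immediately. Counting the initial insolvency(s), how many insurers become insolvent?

Round 1 — Kent becomes insolvent (initial).
  Dover: +80 → 80 ≥ 50
Round 2 — Dover becomes insolvent.
No further insolvencies.

2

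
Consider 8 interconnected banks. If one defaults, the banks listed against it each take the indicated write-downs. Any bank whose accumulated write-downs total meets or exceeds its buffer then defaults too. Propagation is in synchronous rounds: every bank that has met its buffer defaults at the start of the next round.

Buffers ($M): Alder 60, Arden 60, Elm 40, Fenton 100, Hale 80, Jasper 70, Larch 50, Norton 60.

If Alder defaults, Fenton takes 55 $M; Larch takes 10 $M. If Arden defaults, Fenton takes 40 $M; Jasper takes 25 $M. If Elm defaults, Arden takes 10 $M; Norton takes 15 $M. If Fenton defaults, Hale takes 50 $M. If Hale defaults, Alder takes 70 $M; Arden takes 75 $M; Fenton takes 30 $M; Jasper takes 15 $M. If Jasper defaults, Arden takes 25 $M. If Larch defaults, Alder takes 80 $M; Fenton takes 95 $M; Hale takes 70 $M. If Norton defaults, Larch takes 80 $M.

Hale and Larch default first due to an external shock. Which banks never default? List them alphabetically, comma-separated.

Round 1 — Hale, Larch default (initial).
  Alder: +70+80 → 150 ≥ 60
  Arden: +75 → 75 ≥ 60
  Fenton: +30+95 → 125 ≥ 100
  Jasper: +15 → 15 < 70
Round 2 — Alder, Arden, Fenton default.
  Jasper: +25 → 40 < 70
No further defaults.

Elm, Jasper, Norton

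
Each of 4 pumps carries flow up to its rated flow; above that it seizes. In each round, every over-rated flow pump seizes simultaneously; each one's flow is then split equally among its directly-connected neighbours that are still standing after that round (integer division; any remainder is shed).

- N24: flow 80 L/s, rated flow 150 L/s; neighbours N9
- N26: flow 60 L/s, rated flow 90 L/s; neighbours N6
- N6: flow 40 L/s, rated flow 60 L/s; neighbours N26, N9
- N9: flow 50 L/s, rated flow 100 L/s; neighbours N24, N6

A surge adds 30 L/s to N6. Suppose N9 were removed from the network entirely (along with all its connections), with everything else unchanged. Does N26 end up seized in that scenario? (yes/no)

With N9 removed:
Round 1 — N6 at 70 > 60. N6 seizes.
  N6 sheds 70 L/s to N26: 70 each.
    N26: 60+70 = 130 > 90
Round 2 — N26 seizes.
  N26 sheds 130 L/s: no online neighbours, lost.
No further seizures.

yes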